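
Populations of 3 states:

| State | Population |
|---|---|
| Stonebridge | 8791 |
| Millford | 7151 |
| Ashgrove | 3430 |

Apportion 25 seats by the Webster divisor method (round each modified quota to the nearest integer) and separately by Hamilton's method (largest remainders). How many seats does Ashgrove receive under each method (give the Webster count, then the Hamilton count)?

Webster: Stonebridge 12, Millford 9, Ashgrove 4.
Hamilton: Stonebridge 11, Millford 9, Ashgrove 5.
Ashgrove gets 4 under Webster and 5 under Hamilton.

4 and 5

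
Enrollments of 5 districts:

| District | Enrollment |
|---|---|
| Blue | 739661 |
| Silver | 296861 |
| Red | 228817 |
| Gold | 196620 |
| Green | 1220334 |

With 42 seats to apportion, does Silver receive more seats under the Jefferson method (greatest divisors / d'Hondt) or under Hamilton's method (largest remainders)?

Jefferson: Blue 12, Silver 4, Red 3, Gold 3, Green 20.
Hamilton: Blue 11, Silver 5, Red 4, Gold 3, Green 19.
Silver gets 4 under Jefferson and 5 under Hamilton.

Hamilton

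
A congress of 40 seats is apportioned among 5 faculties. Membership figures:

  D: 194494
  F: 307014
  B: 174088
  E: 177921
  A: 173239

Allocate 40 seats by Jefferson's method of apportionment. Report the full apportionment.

Standard divisor 1026756/40 ≈ 25668.9; standard quotas: D 7.577, F 11.961, B 6.782, E 6.931, A 6.749.
Rounding down gives 7, 11, 6, 6, 6 = 36 seats, so the divisor must be adjusted.
With modified divisor 24500: modified quotas D 7.939, F 12.531, B 7.106, E 7.262, A 7.071.
Rounding down: D 7, F 12, B 7, E 7, A 7 (total 40).

D: 7; F: 12; B: 7; E: 7; A: 7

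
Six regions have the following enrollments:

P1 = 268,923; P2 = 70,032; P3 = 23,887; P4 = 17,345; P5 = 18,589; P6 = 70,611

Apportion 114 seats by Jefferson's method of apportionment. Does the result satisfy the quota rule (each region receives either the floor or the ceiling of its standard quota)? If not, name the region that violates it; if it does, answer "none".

Standard quotas: P1 65.313, P2 17.009, P3 5.801, P4 4.213, P5 4.515, P6 17.149.
Jefferson allocation: P1 67, P2 17, P3 5, P4 4, P5 4, P6 17.
P1 has quota 65.313 (lower 65, upper 66) but receives 67 — outside the quota interval.

P1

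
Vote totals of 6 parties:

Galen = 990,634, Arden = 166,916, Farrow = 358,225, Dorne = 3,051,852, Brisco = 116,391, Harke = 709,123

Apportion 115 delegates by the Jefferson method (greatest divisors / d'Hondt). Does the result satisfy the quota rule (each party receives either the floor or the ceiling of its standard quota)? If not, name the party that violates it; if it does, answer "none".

Dorne

Standard quotas: Galen 21.124, Arden 3.559, Farrow 7.639, Dorne 65.076, Brisco 2.482, Harke 15.121.
Jefferson allocation: Galen 21, Arden 3, Farrow 7, Dorne 67, Brisco 2, Harke 15.
Dorne has quota 65.076 (lower 65, upper 66) but receives 67 — outside the quota interval.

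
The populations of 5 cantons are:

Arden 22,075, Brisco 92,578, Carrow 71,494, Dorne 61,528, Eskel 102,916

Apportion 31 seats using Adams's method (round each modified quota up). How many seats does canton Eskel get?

9

Standard divisor 350591/31 ≈ 11309.387; standard quotas: Arden 1.952, Brisco 8.186, Carrow 6.322, Dorne 5.440, Eskel 9.100.
Rounding up gives 2, 9, 7, 6, 10 = 34 seats, so the divisor must be adjusted.
With modified divisor 12100: modified quotas Arden 1.824, Brisco 7.651, Carrow 5.909, Dorne 5.085, Eskel 8.505.
Rounding up: Arden 2, Brisco 8, Carrow 6, Dorne 6, Eskel 9 (total 31).
Eskel receives 9.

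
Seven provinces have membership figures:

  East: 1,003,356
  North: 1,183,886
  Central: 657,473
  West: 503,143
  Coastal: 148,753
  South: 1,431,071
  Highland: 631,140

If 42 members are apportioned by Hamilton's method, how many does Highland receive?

5

The standard divisor is 5558822/42 ≈ 132352.905.
Standard quotas: East 7.5809, North 8.9449, Central 4.9676, West 3.8015, Coastal 1.1239, South 10.8125, Highland 4.7686.
Lower quotas: East 7, North 8, Central 4, West 3, Coastal 1, South 10, Highland 4 (sum 37, leaving 5 seats).
Remainders in descending order: Central 0.9676, North 0.9449, South 0.8125, West 0.8015, Highland 0.7686, East 0.5809, Coastal 0.1239.
The surplus seats go to Central, North, South, West, Highland.
Highland receives 5.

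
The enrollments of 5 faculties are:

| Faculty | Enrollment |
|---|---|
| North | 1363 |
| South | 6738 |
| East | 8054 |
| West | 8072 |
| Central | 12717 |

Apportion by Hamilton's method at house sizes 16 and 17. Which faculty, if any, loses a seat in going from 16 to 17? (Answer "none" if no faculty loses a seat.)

At 16 seats: North 1, South 3, East 3, West 3, Central 6.
At 17 seats: North 0, South 3, East 4, West 4, Central 6.
North drops from 1 to 0.

North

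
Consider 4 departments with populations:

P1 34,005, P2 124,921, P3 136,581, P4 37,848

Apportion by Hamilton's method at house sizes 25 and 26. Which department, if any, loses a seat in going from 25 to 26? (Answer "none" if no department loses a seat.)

At 25 seats: P1 3, P2 9, P3 10, P4 3.
At 26 seats: P1 2, P2 10, P3 11, P4 3.
P1 drops from 3 to 2.

P1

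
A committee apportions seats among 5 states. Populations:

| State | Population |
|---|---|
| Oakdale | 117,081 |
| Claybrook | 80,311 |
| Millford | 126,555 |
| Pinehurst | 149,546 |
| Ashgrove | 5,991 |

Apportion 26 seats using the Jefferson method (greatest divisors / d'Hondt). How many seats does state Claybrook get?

Standard divisor 479484/26 ≈ 18441.692; standard quotas: Oakdale 6.349, Claybrook 4.355, Millford 6.862, Pinehurst 8.109, Ashgrove 0.325.
Rounding down gives 6, 4, 6, 8, 0 = 24 seats, so the divisor must be adjusted.
With modified divisor 16670: modified quotas Oakdale 7.023, Claybrook 4.818, Millford 7.592, Pinehurst 8.971, Ashgrove 0.359.
Rounding down: Oakdale 7, Claybrook 4, Millford 7, Pinehurst 8, Ashgrove 0 (total 26).
Claybrook receives 4.

4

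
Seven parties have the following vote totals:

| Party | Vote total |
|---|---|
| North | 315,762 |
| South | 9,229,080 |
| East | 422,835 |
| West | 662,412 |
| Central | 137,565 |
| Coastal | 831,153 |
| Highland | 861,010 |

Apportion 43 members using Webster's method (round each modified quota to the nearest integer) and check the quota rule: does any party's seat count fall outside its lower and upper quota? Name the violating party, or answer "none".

South

Standard quotas: North 1.090, South 31.850, East 1.459, West 2.286, Central 0.475, Coastal 2.868, Highland 2.971.
Webster allocation: North 1, South 33, East 1, West 2, Central 0, Coastal 3, Highland 3.
South has quota 31.850 (lower 31, upper 32) but receives 33 — outside the quota interval.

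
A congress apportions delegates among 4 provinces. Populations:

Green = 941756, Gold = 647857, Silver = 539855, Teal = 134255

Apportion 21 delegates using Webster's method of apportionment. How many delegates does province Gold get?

Standard divisor 2263723/21 ≈ 107796.333; standard quotas: Green 8.736, Gold 6.010, Silver 5.008, Teal 1.245.
Rounding to the nearest integer gives Green 9, Gold 6, Silver 5, Teal 1 — total 21, matching the house size, so no adjustment is needed.
Gold receives 6.

6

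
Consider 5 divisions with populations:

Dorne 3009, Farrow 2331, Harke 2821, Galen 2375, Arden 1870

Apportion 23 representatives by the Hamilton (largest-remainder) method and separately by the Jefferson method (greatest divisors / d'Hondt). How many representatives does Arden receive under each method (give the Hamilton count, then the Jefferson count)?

4 and 3

Hamilton: Dorne 6, Farrow 4, Harke 5, Galen 4, Arden 4.
Jefferson: Dorne 6, Farrow 4, Harke 5, Galen 5, Arden 3.
Arden gets 4 under Hamilton and 3 under Jefferson.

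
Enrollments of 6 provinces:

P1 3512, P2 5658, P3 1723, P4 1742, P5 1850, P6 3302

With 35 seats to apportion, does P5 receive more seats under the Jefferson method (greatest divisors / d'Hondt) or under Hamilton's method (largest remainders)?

Jefferson: P1 7, P2 12, P3 3, P4 3, P5 3, P6 7.
Hamilton: P1 7, P2 11, P3 3, P4 3, P5 4, P6 7.
P5 gets 3 under Jefferson and 4 under Hamilton.

Hamilton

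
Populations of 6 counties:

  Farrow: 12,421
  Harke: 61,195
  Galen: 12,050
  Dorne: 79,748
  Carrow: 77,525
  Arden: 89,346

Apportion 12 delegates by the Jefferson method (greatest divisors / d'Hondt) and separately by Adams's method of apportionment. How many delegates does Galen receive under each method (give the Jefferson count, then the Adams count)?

Jefferson: Farrow 0, Harke 2, Galen 0, Dorne 3, Carrow 3, Arden 4.
Adams: Farrow 1, Harke 2, Galen 1, Dorne 3, Carrow 2, Arden 3.
Galen gets 0 under Jefferson and 1 under Adams.

0 and 1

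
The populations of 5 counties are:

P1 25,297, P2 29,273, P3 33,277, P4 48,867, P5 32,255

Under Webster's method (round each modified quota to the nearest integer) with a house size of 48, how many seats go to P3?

Standard divisor 168969/48 ≈ 3520.188; standard quotas: P1 7.186, P2 8.316, P3 9.453, P4 13.882, P5 9.163.
Rounding to the nearest integer gives 7, 8, 9, 14, 9 = 47 seats, so the divisor must be adjusted.
With modified divisor 3470: modified quotas P1 7.290, P2 8.436, P3 9.590, P4 14.083, P5 9.295.
Rounding to the nearest integer: P1 7, P2 8, P3 10, P4 14, P5 9 (total 48).
P3 receives 10.

10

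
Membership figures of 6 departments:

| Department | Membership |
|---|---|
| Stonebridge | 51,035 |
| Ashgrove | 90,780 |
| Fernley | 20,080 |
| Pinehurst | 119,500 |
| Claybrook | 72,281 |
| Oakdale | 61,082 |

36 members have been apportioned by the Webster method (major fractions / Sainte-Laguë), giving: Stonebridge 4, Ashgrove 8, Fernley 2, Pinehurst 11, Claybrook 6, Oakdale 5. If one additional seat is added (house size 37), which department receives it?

Stonebridge

Priority for the next seat is population ÷ (current seats + 0.5).
Priorities: Stonebridge 11341.111, Ashgrove 10680.000, Fernley 8032.000, Pinehurst 10391.304, Claybrook 11120.154, Oakdale 11105.818.
Highest priority: Stonebridge.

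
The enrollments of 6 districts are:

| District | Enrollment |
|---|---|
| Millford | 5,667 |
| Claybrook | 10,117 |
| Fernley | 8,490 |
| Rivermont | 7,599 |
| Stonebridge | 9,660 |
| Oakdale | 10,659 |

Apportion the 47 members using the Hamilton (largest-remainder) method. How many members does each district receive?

Standard divisor: 52192 ÷ 47 ≈ 1110.468.
Standard quotas: Millford 5.1033, Claybrook 9.1106, Fernley 7.6454, Rivermont 6.8431, Stonebridge 8.6990, Oakdale 9.5987.
Lower quotas: Millford 5, Claybrook 9, Fernley 7, Rivermont 6, Stonebridge 8, Oakdale 9 (sum 44, leaving 3 seats).
Remainders in descending order: Rivermont 0.8431, Stonebridge 0.6990, Fernley 0.6454, Oakdale 0.5987, Claybrook 0.1106, Millford 0.1033.
Largest remainders: Rivermont, Stonebridge, Fernley receive the extra seats.

Millford 5, Claybrook 9, Fernley 8, Rivermont 7, Stonebridge 9, Oakdale 9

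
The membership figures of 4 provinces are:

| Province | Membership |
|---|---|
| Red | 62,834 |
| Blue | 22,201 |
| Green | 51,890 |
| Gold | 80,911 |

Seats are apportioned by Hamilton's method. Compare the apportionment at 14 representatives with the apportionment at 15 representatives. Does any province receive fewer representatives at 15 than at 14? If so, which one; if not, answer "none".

At 14 seats: Red 4, Blue 2, Green 3, Gold 5.
At 15 seats: Red 4, Blue 1, Green 4, Gold 6.
Blue drops from 2 to 1.

Blue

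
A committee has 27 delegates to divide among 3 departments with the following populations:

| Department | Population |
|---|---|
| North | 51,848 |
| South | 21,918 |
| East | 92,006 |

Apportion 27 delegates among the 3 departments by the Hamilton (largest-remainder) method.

Total 165772; standard divisor 165772/27 ≈ 6139.704.
Standard quotas: North 8.4447, South 3.5699, East 14.9854.
Lower quotas: North 8, South 3, East 14 (sum 25, leaving 2 seats).
Remainders in descending order: East 0.9854, South 0.5699, North 0.4447.
Largest remainders: East, South receive the extra seats.

North 8; South 4; East 15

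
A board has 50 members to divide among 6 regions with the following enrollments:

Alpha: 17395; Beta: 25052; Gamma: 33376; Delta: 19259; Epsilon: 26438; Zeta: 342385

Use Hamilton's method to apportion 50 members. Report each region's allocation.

Total 463905; standard divisor 463905/50 ≈ 9278.1.
Standard quotas: Alpha 1.8748, Beta 2.7001, Gamma 3.5973, Delta 2.0757, Epsilon 2.8495, Zeta 36.9025.
Lower quotas: Alpha 1, Beta 2, Gamma 3, Delta 2, Epsilon 2, Zeta 36 (sum 46, leaving 4 seats).
Remainders in descending order: Zeta 0.9025, Alpha 0.8748, Epsilon 0.8495, Beta 0.7001, Gamma 0.5973, Delta 0.0757.
The surplus seats go to Zeta, Alpha, Epsilon, Beta.

Alpha=2, Beta=3, Gamma=3, Delta=2, Epsilon=3, Zeta=37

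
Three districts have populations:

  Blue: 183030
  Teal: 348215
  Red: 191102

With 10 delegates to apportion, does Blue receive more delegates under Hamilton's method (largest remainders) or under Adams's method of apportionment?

Adams

Hamilton: Blue 2, Teal 5, Red 3.
Adams: Blue 3, Teal 4, Red 3.
Blue gets 2 under Hamilton and 3 under Adams.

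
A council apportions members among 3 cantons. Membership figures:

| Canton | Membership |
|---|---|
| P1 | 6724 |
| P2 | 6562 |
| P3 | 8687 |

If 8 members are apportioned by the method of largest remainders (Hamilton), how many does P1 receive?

The standard divisor is 21973/8 ≈ 2746.625.
Standard quotas: P1 2.4481, P2 2.3891, P3 3.1628.
Lower quotas: P1 2, P2 2, P3 3 (sum 7, leaving 1 seat).
Remainders in descending order: P1 0.4481, P2 0.3891, P3 0.1628.
Largest remainder: P1 receives the extra seat.
P1 receives 3.

3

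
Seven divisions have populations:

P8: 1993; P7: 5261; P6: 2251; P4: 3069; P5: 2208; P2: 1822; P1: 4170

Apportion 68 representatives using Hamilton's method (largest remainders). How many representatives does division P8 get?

7

The standard divisor is 20774/68 ≈ 305.5.
Standard quotas: P8 6.5237, P7 17.2209, P6 7.3682, P4 10.0458, P5 7.2275, P2 5.9640, P1 13.6498.
Lower quotas: P8 6, P7 17, P6 7, P4 10, P5 7, P2 5, P1 13 (sum 65, leaving 3 seats).
Remainders in descending order: P2 0.9640, P1 0.6498, P8 0.5237, P6 0.3682, P5 0.2275, P7 0.2209, P4 0.0458.
Largest remainders: P2, P1, P8 receive the extra seats.
P8 receives 7.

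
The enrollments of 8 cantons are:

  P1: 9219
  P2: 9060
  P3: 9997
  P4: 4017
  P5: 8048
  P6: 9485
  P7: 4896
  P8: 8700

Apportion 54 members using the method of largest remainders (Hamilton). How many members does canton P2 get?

The standard divisor is 63422/54 ≈ 1174.481.
Standard quotas: P1 7.8494, P2 7.7140, P3 8.5118, P4 3.4202, P5 6.8524, P6 8.0759, P7 4.1686, P8 7.4075.
Lower quotas: P1 7, P2 7, P3 8, P4 3, P5 6, P6 8, P7 4, P8 7 (sum 50, leaving 4 seats).
Remainders in descending order: P5 0.8524, P1 0.8494, P2 0.7140, P3 0.5118, P4 0.4202, P8 0.4075, P7 0.1686, P6 0.0759.
The surplus seats go to P5, P1, P2, P3.
P2 receives 8.

8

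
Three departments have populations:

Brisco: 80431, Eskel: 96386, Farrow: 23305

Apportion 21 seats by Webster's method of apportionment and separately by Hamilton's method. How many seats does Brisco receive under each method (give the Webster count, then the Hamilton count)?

Webster: Brisco 9, Eskel 10, Farrow 2.
Hamilton: Brisco 8, Eskel 10, Farrow 3.
Brisco gets 9 under Webster and 8 under Hamilton.

9 and 8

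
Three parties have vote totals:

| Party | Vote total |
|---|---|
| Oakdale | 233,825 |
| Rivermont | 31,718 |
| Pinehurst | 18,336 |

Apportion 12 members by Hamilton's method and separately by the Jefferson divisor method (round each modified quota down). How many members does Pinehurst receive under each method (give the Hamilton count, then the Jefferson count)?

Hamilton: Oakdale 10, Rivermont 1, Pinehurst 1.
Jefferson: Oakdale 11, Rivermont 1, Pinehurst 0.
Pinehurst gets 1 under Hamilton and 0 under Jefferson.

1 and 0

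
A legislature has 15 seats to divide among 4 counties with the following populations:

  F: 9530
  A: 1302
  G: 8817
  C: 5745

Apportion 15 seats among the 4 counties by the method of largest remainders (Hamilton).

Total 25394; standard divisor 25394/15 ≈ 1692.933.
Standard quotas: F 5.6293, A 0.7691, G 5.2081, C 3.3935.
Lower quotas: F 5, A 0, G 5, C 3 (sum 13, leaving 2 seats).
Remainders in descending order: A 0.7691, F 0.6293, C 0.3935, G 0.2081.
The surplus seats go to A, F.

F 6, A 1, G 5, C 3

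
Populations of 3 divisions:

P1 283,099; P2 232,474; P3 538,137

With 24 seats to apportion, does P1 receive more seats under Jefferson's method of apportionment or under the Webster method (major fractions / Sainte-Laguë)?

Jefferson: P1 6, P2 5, P3 13.
Webster: P1 7, P2 5, P3 12.
P1 gets 6 under Jefferson and 7 under Webster.

Webster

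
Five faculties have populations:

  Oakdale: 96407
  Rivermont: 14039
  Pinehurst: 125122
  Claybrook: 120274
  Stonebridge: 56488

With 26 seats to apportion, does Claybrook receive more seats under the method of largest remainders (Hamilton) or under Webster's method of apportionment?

Hamilton: Oakdale 6, Rivermont 1, Pinehurst 8, Claybrook 8, Stonebridge 3.
Webster: Oakdale 6, Rivermont 1, Pinehurst 8, Claybrook 7, Stonebridge 4.
Claybrook gets 8 under Hamilton and 7 under Webster.

Hamilton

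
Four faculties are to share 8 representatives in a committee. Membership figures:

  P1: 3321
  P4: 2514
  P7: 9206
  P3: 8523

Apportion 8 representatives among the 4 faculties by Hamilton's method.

P1 1, P4 1, P7 3, P3 3

Total 23564; standard divisor 23564/8 ≈ 2945.5.
Standard quotas: P1 1.1275, P4 0.8535, P7 3.1254, P3 2.8936.
Lower quotas: P1 1, P4 0, P7 3, P3 2 (sum 6, leaving 2 seats).
Remainders in descending order: P3 0.8936, P4 0.8535, P1 0.1275, P7 0.1254.
The surplus seats go to P3, P4.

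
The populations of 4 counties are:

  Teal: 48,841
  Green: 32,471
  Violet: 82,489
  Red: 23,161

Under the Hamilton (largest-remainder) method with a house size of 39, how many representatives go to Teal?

The standard divisor is 186962/39 ≈ 4793.897.
Standard quotas: Teal 10.1882, Green 6.7734, Violet 17.2071, Red 4.8314.
Lower quotas: Teal 10, Green 6, Violet 17, Red 4 (sum 37, leaving 2 seats).
Remainders in descending order: Red 0.8314, Green 0.7734, Violet 0.2071, Teal 0.1882.
The surplus seats go to Red, Green.
Teal receives 10.

10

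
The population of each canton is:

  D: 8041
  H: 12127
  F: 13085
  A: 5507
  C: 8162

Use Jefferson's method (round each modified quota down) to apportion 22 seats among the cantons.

Standard divisor 46922/22 ≈ 2132.818; standard quotas: D 3.770, H 5.686, F 6.135, A 2.582, C 3.827.
Rounding down gives 3, 5, 6, 2, 3 = 19 seats, so the divisor must be adjusted.
With modified divisor 1900: modified quotas D 4.232, H 6.383, F 6.887, A 2.898, C 4.296.
Rounding down: D 4, H 6, F 6, A 2, C 4 (total 22).

D: 4; H: 6; F: 6; A: 2; C: 4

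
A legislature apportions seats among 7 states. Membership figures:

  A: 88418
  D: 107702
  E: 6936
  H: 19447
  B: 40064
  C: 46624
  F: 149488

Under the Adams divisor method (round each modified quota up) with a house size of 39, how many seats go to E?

1

Standard divisor 458679/39 ≈ 11761; standard quotas: A 7.518, D 9.158, E 0.590, H 1.654, B 3.407, C 3.964, F 12.710.
Rounding up gives 8, 10, 1, 2, 4, 4, 13 = 42 seats, so the divisor must be adjusted.
With modified divisor 13000: modified quotas A 6.801, D 8.285, E 0.534, H 1.496, B 3.082, C 3.586, F 11.499.
Rounding up: A 7, D 9, E 1, H 2, B 4, C 4, F 12 (total 39).
E receives 1.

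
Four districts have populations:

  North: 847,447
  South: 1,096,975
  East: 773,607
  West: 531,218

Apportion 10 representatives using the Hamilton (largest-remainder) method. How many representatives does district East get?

2

Total 3249247; standard divisor 3249247/10 ≈ 324924.7.
Standard quotas: North 2.6081, South 3.3761, East 2.3809, West 1.6349.
Lower quotas: North 2, South 3, East 2, West 1 (sum 8, leaving 2 seats).
Remainders in descending order: West 0.6349, North 0.6081, East 0.3809, South 0.3761.
The surplus seats go to West, North.
East receives 2.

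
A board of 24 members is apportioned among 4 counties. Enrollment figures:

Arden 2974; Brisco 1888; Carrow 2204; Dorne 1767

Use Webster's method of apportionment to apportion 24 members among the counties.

Standard divisor 8833/24 ≈ 368.042; standard quotas: Arden 8.081, Brisco 5.130, Carrow 5.988, Dorne 4.801.
Rounding to the nearest integer gives Arden 8, Brisco 5, Carrow 6, Dorne 5 — total 24, matching the house size, so no adjustment is needed.

Arden 8, Brisco 5, Carrow 6, Dorne 5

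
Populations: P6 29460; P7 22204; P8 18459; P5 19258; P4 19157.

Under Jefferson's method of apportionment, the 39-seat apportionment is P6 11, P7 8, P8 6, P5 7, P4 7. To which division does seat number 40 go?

P8

Priority for the next seat is population ÷ (current seats + 1).
Priorities: P6 2455.000, P7 2467.111, P8 2637.000, P5 2407.250, P4 2394.625.
Highest priority: P8.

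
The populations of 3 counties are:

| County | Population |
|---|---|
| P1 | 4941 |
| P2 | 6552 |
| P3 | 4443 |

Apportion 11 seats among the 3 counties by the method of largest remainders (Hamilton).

P1 3, P2 5, P3 3

Total 15936; standard divisor 15936/11 ≈ 1448.727.
Standard quotas: P1 3.4106, P2 4.5226, P3 3.0668.
Lower quotas: P1 3, P2 4, P3 3 (sum 10, leaving 1 seat).
Remainders in descending order: P2 0.5226, P1 0.4106, P3 0.0668.
The surplus seat goes to P2.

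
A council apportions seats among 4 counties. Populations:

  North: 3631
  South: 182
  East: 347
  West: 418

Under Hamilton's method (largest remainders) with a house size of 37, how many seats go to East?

Total 4578; standard divisor 4578/37 ≈ 123.73.
Standard quotas: North 29.346, South 1.471, East 2.804, West 3.378.
Lower quotas: North 29, South 1, East 2, West 3 (sum 35, leaving 2 seats).
Remainders in descending order: East 0.804, South 0.471, West 0.378, North 0.346.
Largest remainders: East, South receive the extra seats.
East receives 3.

3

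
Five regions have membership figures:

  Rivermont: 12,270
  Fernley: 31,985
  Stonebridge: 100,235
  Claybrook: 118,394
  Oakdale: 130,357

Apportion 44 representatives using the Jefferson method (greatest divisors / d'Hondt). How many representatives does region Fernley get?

Standard divisor 393241/44 ≈ 8937.295; standard quotas: Rivermont 1.373, Fernley 3.579, Stonebridge 11.215, Claybrook 13.247, Oakdale 14.586.
Rounding down gives 1, 3, 11, 13, 14 = 42 seats, so the divisor must be adjusted.
With modified divisor 8400: modified quotas Rivermont 1.461, Fernley 3.808, Stonebridge 11.933, Claybrook 14.095, Oakdale 15.519.
Rounding down: Rivermont 1, Fernley 3, Stonebridge 11, Claybrook 14, Oakdale 15 (total 44).
Fernley receives 3.

3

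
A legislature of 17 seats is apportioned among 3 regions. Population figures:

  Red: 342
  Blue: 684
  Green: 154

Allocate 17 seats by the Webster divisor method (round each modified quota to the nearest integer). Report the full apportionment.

Red 5, Blue 10, Green 2

Standard divisor 1180/17 ≈ 69.412; standard quotas: Red 4.927, Blue 9.854, Green 2.219.
Rounding to the nearest integer gives Red 5, Blue 10, Green 2 — total 17, matching the house size, so no adjustment is needed.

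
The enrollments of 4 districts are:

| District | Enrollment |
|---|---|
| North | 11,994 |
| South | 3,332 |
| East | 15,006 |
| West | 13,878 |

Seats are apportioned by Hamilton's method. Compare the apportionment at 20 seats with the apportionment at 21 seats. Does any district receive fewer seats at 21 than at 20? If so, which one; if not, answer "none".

At 20 seats: North 5, South 2, East 7, West 6.
At 21 seats: North 6, South 1, East 7, West 7.
South drops from 2 to 1.

South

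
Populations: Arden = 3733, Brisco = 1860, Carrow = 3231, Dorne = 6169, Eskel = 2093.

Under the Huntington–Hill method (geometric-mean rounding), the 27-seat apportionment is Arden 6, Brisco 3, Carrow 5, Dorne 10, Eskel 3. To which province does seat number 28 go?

Eskel

Priority for the next seat is population ÷ (√(s·(s+1))).
Priorities: Arden 576.014, Brisco 536.936, Carrow 589.897, Dorne 588.191, Eskel 604.197.
Highest priority: Eskel.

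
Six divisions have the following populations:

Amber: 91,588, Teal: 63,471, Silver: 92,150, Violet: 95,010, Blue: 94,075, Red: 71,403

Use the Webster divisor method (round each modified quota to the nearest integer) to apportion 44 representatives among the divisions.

Amber 8, Teal 6, Silver 8, Violet 8, Blue 8, Red 6

Standard divisor 507697/44 ≈ 11538.568; standard quotas: Amber 7.938, Teal 5.501, Silver 7.986, Violet 8.234, Blue 8.153, Red 6.188.
Rounding to the nearest integer gives Amber 8, Teal 6, Silver 8, Violet 8, Blue 8, Red 6 — total 44, matching the house size, so no adjustment is needed.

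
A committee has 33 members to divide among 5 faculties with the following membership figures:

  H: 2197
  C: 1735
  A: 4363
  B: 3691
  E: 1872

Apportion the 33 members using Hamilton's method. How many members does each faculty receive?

H 5, C 4, A 10, B 9, E 5

The standard divisor is 13858/33 ≈ 419.939.
Standard quotas: H 5.232, C 4.132, A 10.390, B 8.789, E 4.458.
Lower quotas: H 5, C 4, A 10, B 8, E 4 (sum 31, leaving 2 seats).
Remainders in descending order: B 0.789, E 0.458, A 0.390, H 0.232, C 0.132.
The surplus seats go to B, E.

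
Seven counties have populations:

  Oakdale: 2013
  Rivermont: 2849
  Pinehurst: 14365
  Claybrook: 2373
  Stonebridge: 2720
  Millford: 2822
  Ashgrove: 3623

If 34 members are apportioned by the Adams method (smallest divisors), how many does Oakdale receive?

3

Standard divisor 30765/34 ≈ 904.853; standard quotas: Oakdale 2.225, Rivermont 3.149, Pinehurst 15.876, Claybrook 2.623, Stonebridge 3.006, Millford 3.119, Ashgrove 4.004.
Rounding up gives 3, 4, 16, 3, 4, 4, 5 = 39 seats, so the divisor must be adjusted.
With modified divisor 980: modified quotas Oakdale 2.054, Rivermont 2.907, Pinehurst 14.658, Claybrook 2.421, Stonebridge 2.776, Millford 2.880, Ashgrove 3.697.
Rounding up: Oakdale 3, Rivermont 3, Pinehurst 15, Claybrook 3, Stonebridge 3, Millford 3, Ashgrove 4 (total 34).
Oakdale receives 3.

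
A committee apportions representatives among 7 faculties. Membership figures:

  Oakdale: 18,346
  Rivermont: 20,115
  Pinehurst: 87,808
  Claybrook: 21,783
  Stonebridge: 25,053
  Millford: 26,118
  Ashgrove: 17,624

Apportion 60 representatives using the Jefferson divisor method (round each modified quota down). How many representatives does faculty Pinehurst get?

Standard divisor 216847/60 ≈ 3614.117; standard quotas: Oakdale 5.076, Rivermont 5.566, Pinehurst 24.296, Claybrook 6.027, Stonebridge 6.932, Millford 7.227, Ashgrove 4.876.
Rounding down gives 5, 5, 24, 6, 6, 7, 4 = 57 seats, so the divisor must be adjusted.
With modified divisor 3400: modified quotas Oakdale 5.396, Rivermont 5.916, Pinehurst 25.826, Claybrook 6.407, Stonebridge 7.369, Millford 7.682, Ashgrove 5.184.
Rounding down: Oakdale 5, Rivermont 5, Pinehurst 25, Claybrook 6, Stonebridge 7, Millford 7, Ashgrove 5 (total 60).
Pinehurst receives 25.

25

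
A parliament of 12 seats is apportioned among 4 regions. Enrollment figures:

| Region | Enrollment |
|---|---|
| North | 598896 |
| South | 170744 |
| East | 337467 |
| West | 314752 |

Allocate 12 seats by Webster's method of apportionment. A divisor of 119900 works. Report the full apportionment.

North: 5, South: 1, East: 3, West: 3

With modified divisor 119900: modified quotas North 4.995, South 1.424, East 2.815, West 2.625.
Rounding to the nearest integer: North 5, South 1, East 3, West 3 (total 12).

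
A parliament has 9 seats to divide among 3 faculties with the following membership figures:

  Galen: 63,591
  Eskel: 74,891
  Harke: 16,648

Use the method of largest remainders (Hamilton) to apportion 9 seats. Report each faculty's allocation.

Total 155130; standard divisor 155130/9 ≈ 17236.667.
Standard quotas: Galen 3.6893, Eskel 4.3449, Harke 0.9658.
Lower quotas: Galen 3, Eskel 4, Harke 0 (sum 7, leaving 2 seats).
Remainders in descending order: Harke 0.9658, Galen 0.6893, Eskel 0.3449.
The surplus seats go to Harke, Galen.

Galen 4, Eskel 4, Harke 1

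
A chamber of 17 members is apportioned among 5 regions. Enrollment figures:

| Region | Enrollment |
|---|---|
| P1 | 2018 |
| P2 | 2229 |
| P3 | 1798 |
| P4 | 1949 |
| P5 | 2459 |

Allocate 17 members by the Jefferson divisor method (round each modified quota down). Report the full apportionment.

P1 3, P2 4, P3 3, P4 3, P5 4

Standard divisor 10453/17 ≈ 614.882; standard quotas: P1 3.282, P2 3.625, P3 2.924, P4 3.170, P5 3.999.
Rounding down gives 3, 3, 2, 3, 3 = 14 seats, so the divisor must be adjusted.
With modified divisor 530: modified quotas P1 3.808, P2 4.206, P3 3.392, P4 3.677, P5 4.640.
Rounding down: P1 3, P2 4, P3 3, P4 3, P5 4 (total 17).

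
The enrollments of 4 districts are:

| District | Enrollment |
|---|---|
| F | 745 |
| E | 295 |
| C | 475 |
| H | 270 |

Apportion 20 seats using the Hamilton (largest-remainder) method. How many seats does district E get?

Standard divisor: 1785 ÷ 20 ≈ 89.25.
Standard quotas: F 8.347, E 3.305, C 5.322, H 3.025.
Lower quotas: F 8, E 3, C 5, H 3 (sum 19, leaving 1 seat).
Remainders in descending order: F 0.347, C 0.322, E 0.305, H 0.025.
Largest remainder: F receives the extra seat.
E receives 3.

3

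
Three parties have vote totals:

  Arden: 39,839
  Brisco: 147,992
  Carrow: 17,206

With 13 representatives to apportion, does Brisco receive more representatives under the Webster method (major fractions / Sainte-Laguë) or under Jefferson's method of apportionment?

Webster: Arden 3, Brisco 9, Carrow 1.
Jefferson: Arden 2, Brisco 10, Carrow 1.
Brisco gets 9 under Webster and 10 under Jefferson.

Jefferson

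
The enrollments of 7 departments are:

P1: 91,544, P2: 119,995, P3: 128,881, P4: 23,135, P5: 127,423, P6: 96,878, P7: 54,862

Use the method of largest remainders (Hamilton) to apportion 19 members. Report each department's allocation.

Total 642718; standard divisor 642718/19 ≈ 33827.263.
Standard quotas: P1 2.7062, P2 3.5473, P3 3.8100, P4 0.6839, P5 3.7669, P6 2.8639, P7 1.6218.
Lower quotas: P1 2, P2 3, P3 3, P4 0, P5 3, P6 2, P7 1 (sum 14, leaving 5 seats).
Remainders in descending order: P6 0.8639, P3 0.8100, P5 0.7669, P1 0.7062, P4 0.6839, P7 0.6218, P2 0.5473.
Largest remainders: P6, P3, P5, P1, P4 receive the extra seats.

P1 3, P2 3, P3 4, P4 1, P5 4, P6 3, P7 1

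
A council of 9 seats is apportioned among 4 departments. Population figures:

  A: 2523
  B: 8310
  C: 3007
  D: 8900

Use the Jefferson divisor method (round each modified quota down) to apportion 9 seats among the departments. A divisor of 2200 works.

A: 1, B: 3, C: 1, D: 4

With modified divisor 2200: modified quotas A 1.147, B 3.777, C 1.367, D 4.045.
Rounding down: A 1, B 3, C 1, D 4 (total 9).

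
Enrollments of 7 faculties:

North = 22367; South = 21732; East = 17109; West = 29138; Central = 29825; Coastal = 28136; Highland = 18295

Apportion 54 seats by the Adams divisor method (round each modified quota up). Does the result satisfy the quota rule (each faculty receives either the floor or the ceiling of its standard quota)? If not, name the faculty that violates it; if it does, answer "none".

none

Standard quotas: North 7.250, South 7.044, East 5.545, West 9.444, Central 9.667, Coastal 9.120, Highland 5.930.
Adams allocation: North 7, South 7, East 6, West 9, Central 10, Coastal 9, Highland 6.
Every allocation lies between the lower and upper quota.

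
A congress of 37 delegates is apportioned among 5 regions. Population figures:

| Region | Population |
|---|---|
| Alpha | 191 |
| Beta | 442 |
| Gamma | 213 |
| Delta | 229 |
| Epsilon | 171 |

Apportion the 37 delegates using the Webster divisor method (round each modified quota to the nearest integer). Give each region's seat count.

Alpha 6, Beta 13, Gamma 6, Delta 7, Epsilon 5

Standard divisor 1246/37 ≈ 33.676; standard quotas: Alpha 5.672, Beta 13.125, Gamma 6.325, Delta 6.800, Epsilon 5.078.
Rounding to the nearest integer gives Alpha 6, Beta 13, Gamma 6, Delta 7, Epsilon 5 — total 37, matching the house size, so no adjustment is needed.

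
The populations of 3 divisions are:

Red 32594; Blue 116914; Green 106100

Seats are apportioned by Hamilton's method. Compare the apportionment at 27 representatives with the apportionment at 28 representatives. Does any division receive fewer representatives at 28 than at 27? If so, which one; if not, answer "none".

At 27 seats: Red 4, Blue 12, Green 11.
At 28 seats: Red 3, Blue 13, Green 12.
Red drops from 4 to 3.

Red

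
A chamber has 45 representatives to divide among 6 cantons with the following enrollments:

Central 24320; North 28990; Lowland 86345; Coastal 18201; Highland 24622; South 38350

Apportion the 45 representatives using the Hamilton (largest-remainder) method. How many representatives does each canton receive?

Central 5, North 6, Lowland 17, Coastal 4, Highland 5, South 8

Standard divisor: 220828 ÷ 45 ≈ 4907.289.
Standard quotas: Central 4.9559, North 5.9075, Lowland 17.5953, Coastal 3.7090, Highland 5.0174, South 7.8149.
Lower quotas: Central 4, North 5, Lowland 17, Coastal 3, Highland 5, South 7 (sum 41, leaving 4 seats).
Remainders in descending order: Central 0.9559, North 0.9075, South 0.8149, Coastal 0.7090, Lowland 0.5953, Highland 0.0174.
The surplus seats go to Central, North, South, Coastal.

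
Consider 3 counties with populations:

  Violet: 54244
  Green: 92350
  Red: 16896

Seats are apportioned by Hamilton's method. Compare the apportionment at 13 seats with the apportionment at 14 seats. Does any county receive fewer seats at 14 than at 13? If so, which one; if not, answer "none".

At 13 seats: Violet 4, Green 7, Red 2.
At 14 seats: Violet 5, Green 8, Red 1.
Red drops from 2 to 1.

Red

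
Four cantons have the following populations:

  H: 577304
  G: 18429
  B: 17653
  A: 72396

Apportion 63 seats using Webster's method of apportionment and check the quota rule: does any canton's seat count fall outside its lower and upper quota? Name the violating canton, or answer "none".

Standard quotas: H 53.035, G 1.693, B 1.622, A 6.651.
Webster allocation: H 52, G 2, B 2, A 7.
H has quota 53.035 (lower 53, upper 54) but receives 52 — outside the quota interval.

H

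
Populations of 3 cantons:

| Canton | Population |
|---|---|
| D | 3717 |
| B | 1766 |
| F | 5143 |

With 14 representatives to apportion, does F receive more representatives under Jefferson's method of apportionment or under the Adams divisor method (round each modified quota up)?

Jefferson

Jefferson: D 5, B 2, F 7.
Adams: D 5, B 3, F 6.
F gets 7 under Jefferson and 6 under Adams.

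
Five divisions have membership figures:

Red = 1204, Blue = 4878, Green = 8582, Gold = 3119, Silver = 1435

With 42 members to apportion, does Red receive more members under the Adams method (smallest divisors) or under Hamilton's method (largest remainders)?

Adams

Adams: Red 3, Blue 11, Green 18, Gold 7, Silver 3.
Hamilton: Red 2, Blue 11, Green 19, Gold 7, Silver 3.
Red gets 3 under Adams and 2 under Hamilton.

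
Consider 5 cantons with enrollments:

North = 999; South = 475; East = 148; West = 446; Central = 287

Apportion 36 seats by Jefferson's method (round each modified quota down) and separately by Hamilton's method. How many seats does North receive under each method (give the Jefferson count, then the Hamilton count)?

16 and 15

Jefferson: North 16, South 7, East 2, West 7, Central 4.
Hamilton: North 15, South 7, East 2, West 7, Central 5.
North gets 16 under Jefferson and 15 under Hamilton.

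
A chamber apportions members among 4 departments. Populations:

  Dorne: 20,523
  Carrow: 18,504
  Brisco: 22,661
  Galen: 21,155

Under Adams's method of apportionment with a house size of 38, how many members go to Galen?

10

Standard divisor 82843/38 ≈ 2180.079; standard quotas: Dorne 9.414, Carrow 8.488, Brisco 10.395, Galen 9.704.
Rounding up gives 10, 9, 11, 10 = 40 seats, so the divisor must be adjusted.
With modified divisor 2300: modified quotas Dorne 8.923, Carrow 8.045, Brisco 9.853, Galen 9.198.
Rounding up: Dorne 9, Carrow 9, Brisco 10, Galen 10 (total 38).
Galen receives 10.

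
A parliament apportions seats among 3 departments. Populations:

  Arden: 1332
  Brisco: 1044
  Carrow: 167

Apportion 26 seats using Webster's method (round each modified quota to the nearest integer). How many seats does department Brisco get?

Standard divisor 2543/26 ≈ 97.808; standard quotas: Arden 13.619, Brisco 10.674, Carrow 1.707.
Rounding to the nearest integer gives 14, 11, 2 = 27 seats, so the divisor must be adjusted.
With modified divisor 99: modified quotas Arden 13.455, Brisco 10.545, Carrow 1.687.
Rounding to the nearest integer: Arden 13, Brisco 11, Carrow 2 (total 26).
Brisco receives 11.

11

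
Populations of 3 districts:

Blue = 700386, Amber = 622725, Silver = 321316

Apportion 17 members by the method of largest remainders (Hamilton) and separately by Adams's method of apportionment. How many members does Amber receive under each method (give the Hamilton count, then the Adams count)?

7 and 6

Hamilton: Blue 7, Amber 7, Silver 3.
Adams: Blue 7, Amber 6, Silver 4.
Amber gets 7 under Hamilton and 6 under Adams.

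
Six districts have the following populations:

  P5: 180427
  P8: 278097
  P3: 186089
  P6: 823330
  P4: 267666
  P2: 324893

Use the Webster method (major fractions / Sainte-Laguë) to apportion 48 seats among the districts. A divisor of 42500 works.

P5 4, P8 7, P3 4, P6 19, P4 6, P2 8

With modified divisor 42500: modified quotas P5 4.245, P8 6.543, P3 4.379, P6 19.372, P4 6.298, P2 7.645.
Rounding to the nearest integer: P5 4, P8 7, P3 4, P6 19, P4 6, P2 8 (total 48).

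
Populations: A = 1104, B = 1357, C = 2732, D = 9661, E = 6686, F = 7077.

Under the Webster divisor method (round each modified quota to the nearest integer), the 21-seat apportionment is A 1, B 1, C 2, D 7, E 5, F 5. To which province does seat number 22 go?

Priority for the next seat is population ÷ (current seats + 0.5).
Priorities: A 736.000, B 904.667, C 1092.800, D 1288.133, E 1215.636, F 1286.727.
Highest priority: D.

D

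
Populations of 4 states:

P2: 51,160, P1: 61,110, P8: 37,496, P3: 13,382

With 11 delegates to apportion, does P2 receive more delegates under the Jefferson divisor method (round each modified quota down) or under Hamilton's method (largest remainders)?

Jefferson

Jefferson: P2 4, P1 4, P8 2, P3 1.
Hamilton: P2 3, P1 4, P8 3, P3 1.
P2 gets 4 under Jefferson and 3 under Hamilton.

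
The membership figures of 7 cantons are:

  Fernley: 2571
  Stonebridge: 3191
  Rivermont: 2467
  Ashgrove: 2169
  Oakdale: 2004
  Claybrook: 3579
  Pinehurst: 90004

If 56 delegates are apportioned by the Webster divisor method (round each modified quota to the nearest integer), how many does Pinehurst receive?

48

Standard divisor 105985/56 ≈ 1892.589; standard quotas: Fernley 1.358, Stonebridge 1.686, Rivermont 1.304, Ashgrove 1.146, Oakdale 1.059, Claybrook 1.891, Pinehurst 47.556.
Rounding to the nearest integer gives Fernley 1, Stonebridge 2, Rivermont 1, Ashgrove 1, Oakdale 1, Claybrook 2, Pinehurst 48 — total 56, matching the house size, so no adjustment is needed.
Pinehurst receives 48.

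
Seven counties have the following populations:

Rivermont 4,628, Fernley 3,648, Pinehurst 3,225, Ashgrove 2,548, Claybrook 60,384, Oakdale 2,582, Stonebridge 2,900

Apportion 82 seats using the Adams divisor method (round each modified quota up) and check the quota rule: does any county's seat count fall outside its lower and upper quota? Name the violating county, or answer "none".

Claybrook

Standard quotas: Rivermont 4.749, Fernley 3.743, Pinehurst 3.309, Ashgrove 2.614, Claybrook 61.959, Oakdale 2.649, Stonebridge 2.976.
Adams allocation: Rivermont 5, Fernley 4, Pinehurst 4, Ashgrove 3, Claybrook 60, Oakdale 3, Stonebridge 3.
Claybrook has quota 61.959 (lower 61, upper 62) but receives 60 — outside the quota interval.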